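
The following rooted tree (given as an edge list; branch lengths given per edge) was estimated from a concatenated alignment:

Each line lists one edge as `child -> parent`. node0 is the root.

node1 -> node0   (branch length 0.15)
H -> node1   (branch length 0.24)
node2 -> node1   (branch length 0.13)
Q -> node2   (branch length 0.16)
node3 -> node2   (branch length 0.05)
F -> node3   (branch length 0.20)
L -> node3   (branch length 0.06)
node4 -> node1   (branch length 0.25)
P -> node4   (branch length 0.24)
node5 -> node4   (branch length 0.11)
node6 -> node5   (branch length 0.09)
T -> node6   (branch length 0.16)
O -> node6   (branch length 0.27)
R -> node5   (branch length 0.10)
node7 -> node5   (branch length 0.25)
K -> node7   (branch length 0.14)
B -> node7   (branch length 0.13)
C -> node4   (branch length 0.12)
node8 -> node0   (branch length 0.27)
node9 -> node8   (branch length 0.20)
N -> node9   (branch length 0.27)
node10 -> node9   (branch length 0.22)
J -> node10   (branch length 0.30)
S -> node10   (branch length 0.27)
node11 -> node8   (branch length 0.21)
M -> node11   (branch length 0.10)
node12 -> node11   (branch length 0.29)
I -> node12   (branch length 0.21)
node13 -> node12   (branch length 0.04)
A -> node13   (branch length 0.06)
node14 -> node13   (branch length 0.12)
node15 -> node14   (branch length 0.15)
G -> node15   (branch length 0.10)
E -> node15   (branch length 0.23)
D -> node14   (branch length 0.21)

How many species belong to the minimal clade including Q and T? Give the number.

11

The MRCA of Q and T is the node subtending (H,(Q,(F,L)),(P,((T,O),R,(K,B)),C)).
That clade contains 11 terminal taxa: B, C, F, H, K, L, O, P, Q, R, T.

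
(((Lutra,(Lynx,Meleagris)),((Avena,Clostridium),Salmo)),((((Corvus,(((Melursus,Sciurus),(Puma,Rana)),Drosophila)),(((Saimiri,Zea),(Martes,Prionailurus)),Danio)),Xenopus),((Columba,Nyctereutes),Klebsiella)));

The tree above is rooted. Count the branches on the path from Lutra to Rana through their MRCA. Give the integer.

11

The MRCA of Lutra and Rana is the root of the tree.
From Lutra up to that node: 3 branches. From Rana up to the same node: 8 branches. Total: 3 + 8 = 11.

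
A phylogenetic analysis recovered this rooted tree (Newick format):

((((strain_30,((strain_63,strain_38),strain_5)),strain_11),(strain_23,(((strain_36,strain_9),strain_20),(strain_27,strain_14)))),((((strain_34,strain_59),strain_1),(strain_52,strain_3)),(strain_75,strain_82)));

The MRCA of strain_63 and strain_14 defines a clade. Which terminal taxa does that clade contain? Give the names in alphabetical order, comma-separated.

Tracing strain_63: it sits inside (strain_63,strain_38).
Tracing strain_14: it sits inside (strain_27,strain_14).
The smallest clade enclosing both is (((strain_30,((strain_63,strain_38),strain_5)),strain_11),(strain_23,(((strain_36,strain_9),strain_20),(strain_27,strain_14)))); the answer is its 11 terminal taxa in alphabetical order.

strain_11, strain_14, strain_20, strain_23, strain_27, strain_30, strain_36, strain_38, strain_5, strain_63, strain_9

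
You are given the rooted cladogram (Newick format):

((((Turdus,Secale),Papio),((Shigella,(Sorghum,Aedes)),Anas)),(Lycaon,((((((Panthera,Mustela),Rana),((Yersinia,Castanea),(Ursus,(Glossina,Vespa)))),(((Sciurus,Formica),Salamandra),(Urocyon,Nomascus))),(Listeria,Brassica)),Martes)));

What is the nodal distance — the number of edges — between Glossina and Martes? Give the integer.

The MRCA of Glossina and Martes is the node subtending ((((((Panthera,Mustela),Rana),((Yersinia,Castanea),(Ursus,(Glossina,Vespa)))),(((Sciurus,Formica),Salamandra),(Urocyon,Nomascus))),(Listeria,Brassica)),Martes).
From Glossina up to that node: 7 branches. From Martes up to the same node: 1 branch. Total: 7 + 1 = 8.

8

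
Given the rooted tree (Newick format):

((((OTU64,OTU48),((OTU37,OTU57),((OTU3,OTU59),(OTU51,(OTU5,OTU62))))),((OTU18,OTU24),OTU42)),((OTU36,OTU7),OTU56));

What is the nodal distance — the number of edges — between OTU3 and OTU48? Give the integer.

The MRCA of OTU3 and OTU48 is the node subtending ((OTU64,OTU48),((OTU37,OTU57),((OTU3,OTU59),(OTU51,(OTU5,OTU62))))).
From OTU3 up to that node: 4 branches. From OTU48 up to the same node: 2 branches. Total: 4 + 2 = 6.

6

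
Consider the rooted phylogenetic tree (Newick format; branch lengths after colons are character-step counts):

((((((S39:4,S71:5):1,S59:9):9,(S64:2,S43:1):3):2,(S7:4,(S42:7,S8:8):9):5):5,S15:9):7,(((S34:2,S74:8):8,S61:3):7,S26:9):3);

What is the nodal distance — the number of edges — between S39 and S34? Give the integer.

10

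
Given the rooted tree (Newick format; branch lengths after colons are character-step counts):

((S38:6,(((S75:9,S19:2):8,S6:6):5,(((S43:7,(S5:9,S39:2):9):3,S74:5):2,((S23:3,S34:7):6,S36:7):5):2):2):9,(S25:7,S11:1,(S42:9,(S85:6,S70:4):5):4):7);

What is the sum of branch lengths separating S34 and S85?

53

The path runs S34 → … → MRCA → … → S85; the MRCA is the root of the tree.
Branch lengths along that path: 7 + 6 + 5 + 2 + 2 + 9 + 7 + 4 + 5 + 6 = 53.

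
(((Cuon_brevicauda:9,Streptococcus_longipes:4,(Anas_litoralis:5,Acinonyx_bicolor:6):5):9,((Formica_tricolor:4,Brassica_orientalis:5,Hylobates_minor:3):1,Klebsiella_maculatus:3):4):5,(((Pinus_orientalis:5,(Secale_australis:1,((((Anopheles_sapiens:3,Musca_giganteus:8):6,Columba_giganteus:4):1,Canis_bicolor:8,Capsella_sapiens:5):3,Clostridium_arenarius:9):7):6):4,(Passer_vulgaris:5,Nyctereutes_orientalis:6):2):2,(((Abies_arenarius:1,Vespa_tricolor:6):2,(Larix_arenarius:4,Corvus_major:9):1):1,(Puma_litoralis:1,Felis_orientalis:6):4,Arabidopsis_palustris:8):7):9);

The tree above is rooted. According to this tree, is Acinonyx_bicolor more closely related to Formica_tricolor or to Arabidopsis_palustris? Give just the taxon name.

The MRCA of Acinonyx_bicolor and Formica_tricolor subtends ((Cuon_brevicauda,Streptococcus_longipes,(Anas_litoralis,Acinonyx_bicolor)),((Formica_tricolor,Brassica_orientalis,Hylobates_minor),Klebsiella_maculatus)) (8 taxa).
The MRCA of Acinonyx_bicolor and Arabidopsis_palustris is the root, subtending the entire tree (25 taxa).
The first is nested inside the second, so Acinonyx_bicolor shares a more recent common ancestor with Formica_tricolor.

Formica_tricolor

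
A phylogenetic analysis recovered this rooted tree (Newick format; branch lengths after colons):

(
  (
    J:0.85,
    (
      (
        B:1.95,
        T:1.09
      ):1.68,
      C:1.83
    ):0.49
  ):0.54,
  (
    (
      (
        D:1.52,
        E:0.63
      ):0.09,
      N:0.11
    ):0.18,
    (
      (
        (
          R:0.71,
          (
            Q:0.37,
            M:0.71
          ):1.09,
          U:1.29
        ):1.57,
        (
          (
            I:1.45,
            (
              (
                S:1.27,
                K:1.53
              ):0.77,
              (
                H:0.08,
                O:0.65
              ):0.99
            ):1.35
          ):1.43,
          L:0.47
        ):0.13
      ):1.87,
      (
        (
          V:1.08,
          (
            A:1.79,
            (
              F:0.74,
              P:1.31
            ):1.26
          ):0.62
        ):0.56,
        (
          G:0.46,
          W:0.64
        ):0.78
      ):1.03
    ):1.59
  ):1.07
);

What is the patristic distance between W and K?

9.53

The path runs W → … → MRCA → … → K; the MRCA is the node subtending (((R,(Q,M),U),((I,((S,K),(H,O))),L)),((V,(A,(F,P))),(G,W))).
Branch lengths along that path: 0.64 + 0.78 + 1.03 + 1.87 + 0.13 + 1.43 + 1.35 + 0.77 + 1.53 = 9.53.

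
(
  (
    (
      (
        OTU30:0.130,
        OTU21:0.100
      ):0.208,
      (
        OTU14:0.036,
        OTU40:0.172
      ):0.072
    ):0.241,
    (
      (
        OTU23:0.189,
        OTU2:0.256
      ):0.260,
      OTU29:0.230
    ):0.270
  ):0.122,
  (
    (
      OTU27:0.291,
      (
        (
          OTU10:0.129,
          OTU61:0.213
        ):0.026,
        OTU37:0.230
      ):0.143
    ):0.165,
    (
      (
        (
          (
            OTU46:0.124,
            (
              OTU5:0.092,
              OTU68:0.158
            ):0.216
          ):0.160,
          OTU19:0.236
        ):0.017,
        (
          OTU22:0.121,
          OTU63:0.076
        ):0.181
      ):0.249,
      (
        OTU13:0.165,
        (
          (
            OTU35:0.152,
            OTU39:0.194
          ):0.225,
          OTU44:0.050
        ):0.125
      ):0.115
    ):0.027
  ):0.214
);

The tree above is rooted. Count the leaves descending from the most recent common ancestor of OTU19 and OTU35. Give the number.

10

The MRCA of OTU19 and OTU35 is the node subtending ((((OTU46,(OTU5,OTU68)),OTU19),(OTU22,OTU63)),(OTU13,((OTU35,OTU39),OTU44))).
That clade contains 10 terminal taxa: OTU13, OTU19, OTU22, OTU35, OTU39, OTU44, OTU46, OTU5, OTU63, OTU68.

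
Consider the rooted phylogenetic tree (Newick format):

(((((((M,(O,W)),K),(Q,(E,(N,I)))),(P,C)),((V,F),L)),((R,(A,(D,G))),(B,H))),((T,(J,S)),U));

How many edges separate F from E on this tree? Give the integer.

The MRCA of F and E is the node subtending (((((M,(O,W)),K),(Q,(E,(N,I)))),(P,C)),((V,F),L)).
From F up to that node: 3 branches. From E up to the same node: 5 branches. Total: 3 + 5 = 8.

8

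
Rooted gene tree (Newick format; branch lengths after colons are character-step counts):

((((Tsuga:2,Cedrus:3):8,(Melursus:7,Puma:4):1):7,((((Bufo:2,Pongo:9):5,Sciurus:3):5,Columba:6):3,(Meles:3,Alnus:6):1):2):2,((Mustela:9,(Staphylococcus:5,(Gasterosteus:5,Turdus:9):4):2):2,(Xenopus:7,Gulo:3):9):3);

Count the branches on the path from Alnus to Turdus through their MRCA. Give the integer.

The MRCA of Alnus and Turdus is the root of the tree.
From Alnus up to that node: 4 branches. From Turdus up to the same node: 5 branches. Total: 4 + 5 = 9.

9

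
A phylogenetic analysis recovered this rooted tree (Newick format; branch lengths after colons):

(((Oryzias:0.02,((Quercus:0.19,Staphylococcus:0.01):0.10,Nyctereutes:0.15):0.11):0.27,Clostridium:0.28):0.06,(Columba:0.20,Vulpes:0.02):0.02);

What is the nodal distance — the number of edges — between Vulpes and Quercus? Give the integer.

The MRCA of Vulpes and Quercus is the root of the tree.
From Vulpes up to that node: 2 branches. From Quercus up to the same node: 5 branches. Total: 2 + 5 = 7.

7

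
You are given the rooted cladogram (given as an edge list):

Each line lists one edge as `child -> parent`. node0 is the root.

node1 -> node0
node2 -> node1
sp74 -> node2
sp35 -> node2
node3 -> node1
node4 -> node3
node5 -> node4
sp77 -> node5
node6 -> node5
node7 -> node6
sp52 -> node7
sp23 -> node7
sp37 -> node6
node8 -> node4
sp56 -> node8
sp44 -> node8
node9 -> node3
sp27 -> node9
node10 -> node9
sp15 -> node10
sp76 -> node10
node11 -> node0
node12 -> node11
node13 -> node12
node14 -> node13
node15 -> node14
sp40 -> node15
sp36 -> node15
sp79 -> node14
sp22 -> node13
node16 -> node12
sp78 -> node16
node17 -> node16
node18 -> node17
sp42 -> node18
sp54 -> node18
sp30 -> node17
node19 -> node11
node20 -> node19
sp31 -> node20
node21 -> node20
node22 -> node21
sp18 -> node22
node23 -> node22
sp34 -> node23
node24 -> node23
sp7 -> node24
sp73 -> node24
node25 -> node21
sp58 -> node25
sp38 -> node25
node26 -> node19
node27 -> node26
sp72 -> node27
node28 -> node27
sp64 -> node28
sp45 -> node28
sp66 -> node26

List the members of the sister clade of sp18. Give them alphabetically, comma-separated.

sp18 attaches to the tree at the node subtending (sp18,(sp34,(sp7,sp73))).
The other lineage descending from that same node — the sister group — is (sp34,(sp7,sp73)); its 3 tips in alphabetical order are the answer.

sp34, sp7, sp73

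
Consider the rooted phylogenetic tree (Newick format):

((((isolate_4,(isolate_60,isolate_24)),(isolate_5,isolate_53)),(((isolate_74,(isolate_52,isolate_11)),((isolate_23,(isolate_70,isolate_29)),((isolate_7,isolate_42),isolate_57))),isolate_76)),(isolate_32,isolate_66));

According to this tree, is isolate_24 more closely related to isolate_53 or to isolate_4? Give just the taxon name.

The MRCA of isolate_24 and isolate_4 subtends (isolate_4,(isolate_60,isolate_24)) (3 taxa).
The MRCA of isolate_24 and isolate_53 subtends ((isolate_4,(isolate_60,isolate_24)),(isolate_5,isolate_53)) (5 taxa).
The first is nested inside the second, so isolate_24 shares a more recent common ancestor with isolate_4.

isolate_4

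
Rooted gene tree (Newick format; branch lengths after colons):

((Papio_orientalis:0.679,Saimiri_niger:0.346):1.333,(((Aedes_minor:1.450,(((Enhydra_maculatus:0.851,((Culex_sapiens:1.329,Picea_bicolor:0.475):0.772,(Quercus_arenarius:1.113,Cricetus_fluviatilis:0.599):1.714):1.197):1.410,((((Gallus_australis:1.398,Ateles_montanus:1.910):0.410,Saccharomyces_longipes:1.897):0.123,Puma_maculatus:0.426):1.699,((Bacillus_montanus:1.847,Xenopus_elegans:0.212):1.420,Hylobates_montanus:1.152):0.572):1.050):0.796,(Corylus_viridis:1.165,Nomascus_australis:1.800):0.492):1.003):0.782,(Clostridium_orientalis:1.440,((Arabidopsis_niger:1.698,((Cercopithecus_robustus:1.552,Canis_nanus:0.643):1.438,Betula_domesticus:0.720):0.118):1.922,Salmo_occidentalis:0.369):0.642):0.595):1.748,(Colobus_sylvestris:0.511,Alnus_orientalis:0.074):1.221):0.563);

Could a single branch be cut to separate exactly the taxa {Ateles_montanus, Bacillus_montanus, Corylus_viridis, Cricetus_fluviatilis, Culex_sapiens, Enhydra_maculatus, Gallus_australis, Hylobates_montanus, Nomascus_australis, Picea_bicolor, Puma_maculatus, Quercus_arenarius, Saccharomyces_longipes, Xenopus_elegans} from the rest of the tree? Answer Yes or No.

The most recent common ancestor of these taxa subtends (((Enhydra_maculatus,((Culex_sapiens,Picea_bicolor),(Quercus_arenarius,Cricetus_fluviatilis))),((((Gallus_australis,Ateles_montanus),Saccharomyces_longipes),Puma_maculatus),((Bacillus_montanus,Xenopus_elegans),Hylobates_montanus))),(Corylus_viridis,Nomascus_australis)).
That clade has exactly 14 tips — every listed taxon and nothing else — so the group is monophyletic.

Yes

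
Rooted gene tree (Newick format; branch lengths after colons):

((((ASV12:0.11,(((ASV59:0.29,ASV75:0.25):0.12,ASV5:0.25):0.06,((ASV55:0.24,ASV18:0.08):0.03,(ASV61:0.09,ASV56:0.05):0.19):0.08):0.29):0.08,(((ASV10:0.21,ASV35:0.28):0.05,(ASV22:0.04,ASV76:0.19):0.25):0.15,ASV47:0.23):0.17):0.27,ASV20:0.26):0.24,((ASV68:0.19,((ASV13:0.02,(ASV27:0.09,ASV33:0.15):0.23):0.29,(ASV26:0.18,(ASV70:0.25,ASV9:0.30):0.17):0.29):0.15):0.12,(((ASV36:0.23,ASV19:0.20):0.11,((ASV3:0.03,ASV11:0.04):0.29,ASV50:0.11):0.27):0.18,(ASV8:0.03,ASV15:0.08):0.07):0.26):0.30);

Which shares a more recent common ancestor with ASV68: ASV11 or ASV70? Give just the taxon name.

ASV70

The MRCA of ASV68 and ASV70 subtends (ASV68,((ASV13,(ASV27,ASV33)),(ASV26,(ASV70,ASV9)))) (7 taxa).
The MRCA of ASV68 and ASV11 subtends ((ASV68,((ASV13,(ASV27,ASV33)),(ASV26,(ASV70,ASV9)))),(((ASV36,ASV19),((ASV3,ASV11),ASV50)),(ASV8,ASV15))) (14 taxa).
The first is nested inside the second, so ASV68 shares a more recent common ancestor with ASV70.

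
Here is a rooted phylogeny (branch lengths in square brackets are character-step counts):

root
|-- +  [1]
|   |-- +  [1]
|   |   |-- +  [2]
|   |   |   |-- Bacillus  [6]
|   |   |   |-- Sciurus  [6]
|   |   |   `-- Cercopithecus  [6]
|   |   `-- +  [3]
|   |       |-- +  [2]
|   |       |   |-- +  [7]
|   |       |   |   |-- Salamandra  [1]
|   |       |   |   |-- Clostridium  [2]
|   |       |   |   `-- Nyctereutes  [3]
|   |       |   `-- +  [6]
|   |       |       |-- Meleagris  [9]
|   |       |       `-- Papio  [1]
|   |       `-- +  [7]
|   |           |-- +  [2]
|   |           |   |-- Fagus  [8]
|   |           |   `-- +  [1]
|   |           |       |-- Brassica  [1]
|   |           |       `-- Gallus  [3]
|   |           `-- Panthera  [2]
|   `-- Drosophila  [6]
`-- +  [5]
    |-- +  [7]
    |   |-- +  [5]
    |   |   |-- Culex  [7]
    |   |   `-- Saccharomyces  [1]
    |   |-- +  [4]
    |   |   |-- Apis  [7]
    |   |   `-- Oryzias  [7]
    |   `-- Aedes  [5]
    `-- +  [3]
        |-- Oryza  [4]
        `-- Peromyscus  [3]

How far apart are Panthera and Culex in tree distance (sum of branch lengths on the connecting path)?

38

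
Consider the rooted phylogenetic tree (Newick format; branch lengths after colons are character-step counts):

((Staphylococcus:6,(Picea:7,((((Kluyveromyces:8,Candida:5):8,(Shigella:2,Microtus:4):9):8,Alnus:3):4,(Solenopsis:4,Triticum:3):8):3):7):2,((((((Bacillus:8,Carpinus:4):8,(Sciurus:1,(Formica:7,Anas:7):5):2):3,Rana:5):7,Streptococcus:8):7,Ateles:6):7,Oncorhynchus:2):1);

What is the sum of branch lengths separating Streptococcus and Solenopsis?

The path runs Streptococcus → … → MRCA → … → Solenopsis; the MRCA is the root of the tree.
Branch lengths along that path: 8 + 7 + 7 + 1 + 2 + 7 + 3 + 8 + 4 = 47.

47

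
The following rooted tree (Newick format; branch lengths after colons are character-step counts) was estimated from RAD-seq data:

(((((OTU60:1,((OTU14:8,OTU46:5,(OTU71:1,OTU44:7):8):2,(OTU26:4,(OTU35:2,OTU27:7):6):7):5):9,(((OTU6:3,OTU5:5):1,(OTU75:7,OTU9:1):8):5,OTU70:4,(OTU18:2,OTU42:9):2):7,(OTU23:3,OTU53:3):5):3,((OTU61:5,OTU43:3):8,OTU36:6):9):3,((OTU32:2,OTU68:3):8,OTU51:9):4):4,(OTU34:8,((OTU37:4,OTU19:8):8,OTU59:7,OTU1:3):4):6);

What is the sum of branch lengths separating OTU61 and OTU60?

The path runs OTU61 → … → MRCA → … → OTU60; the MRCA is the node subtending (((OTU60,((OTU14,OTU46,(OTU71,OTU44)),(OTU26,(OTU35,OTU27)))),(((OTU6,OTU5),(OTU75,OTU9)),OTU70,(OTU18,OTU42)),(OTU23,OTU53)),((OTU61,OTU43),OTU36)).
Branch lengths along that path: 5 + 8 + 9 + 3 + 9 + 1 = 35.

35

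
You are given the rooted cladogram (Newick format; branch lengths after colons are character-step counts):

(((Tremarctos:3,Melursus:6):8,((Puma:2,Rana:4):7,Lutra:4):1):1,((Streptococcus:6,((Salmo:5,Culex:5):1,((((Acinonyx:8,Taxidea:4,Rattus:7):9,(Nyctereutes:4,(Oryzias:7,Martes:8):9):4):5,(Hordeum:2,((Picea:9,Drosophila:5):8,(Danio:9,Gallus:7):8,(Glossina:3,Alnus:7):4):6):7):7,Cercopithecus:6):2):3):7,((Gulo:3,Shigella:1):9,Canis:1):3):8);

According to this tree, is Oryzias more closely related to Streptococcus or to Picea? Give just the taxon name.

Picea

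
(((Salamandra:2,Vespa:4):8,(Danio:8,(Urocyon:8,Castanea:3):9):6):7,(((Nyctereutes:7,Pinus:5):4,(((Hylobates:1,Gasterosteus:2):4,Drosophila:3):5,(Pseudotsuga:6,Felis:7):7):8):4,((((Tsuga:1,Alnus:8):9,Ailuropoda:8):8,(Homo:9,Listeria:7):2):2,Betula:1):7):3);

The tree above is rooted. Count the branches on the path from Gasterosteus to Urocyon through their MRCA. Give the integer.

10

The MRCA of Gasterosteus and Urocyon is the root of the tree.
From Gasterosteus up to that node: 6 branches. From Urocyon up to the same node: 4 branches. Total: 6 + 4 = 10.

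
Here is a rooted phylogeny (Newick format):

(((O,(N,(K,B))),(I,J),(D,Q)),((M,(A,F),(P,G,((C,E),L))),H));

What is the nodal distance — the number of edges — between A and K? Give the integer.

The MRCA of A and K is the root of the tree.
From A up to that node: 4 branches. From K up to the same node: 5 branches. Total: 4 + 5 = 9.

9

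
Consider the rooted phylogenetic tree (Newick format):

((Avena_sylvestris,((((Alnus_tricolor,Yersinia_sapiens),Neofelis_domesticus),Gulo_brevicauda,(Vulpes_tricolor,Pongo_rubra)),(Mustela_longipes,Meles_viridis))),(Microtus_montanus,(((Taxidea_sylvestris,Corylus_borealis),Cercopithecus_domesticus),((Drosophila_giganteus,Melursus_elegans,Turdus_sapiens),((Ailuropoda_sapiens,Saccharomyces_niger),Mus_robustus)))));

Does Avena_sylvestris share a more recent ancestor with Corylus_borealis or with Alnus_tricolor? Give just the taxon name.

Alnus_tricolor

The MRCA of Avena_sylvestris and Alnus_tricolor subtends (Avena_sylvestris,((((Alnus_tricolor,Yersinia_sapiens),Neofelis_domesticus),Gulo_brevicauda,(Vulpes_tricolor,Pongo_rubra)),(Mustela_longipes,Meles_viridis))) (9 taxa).
The MRCA of Avena_sylvestris and Corylus_borealis is the root, subtending the entire tree (19 taxa).
The first is nested inside the second, so Avena_sylvestris shares a more recent common ancestor with Alnus_tricolor.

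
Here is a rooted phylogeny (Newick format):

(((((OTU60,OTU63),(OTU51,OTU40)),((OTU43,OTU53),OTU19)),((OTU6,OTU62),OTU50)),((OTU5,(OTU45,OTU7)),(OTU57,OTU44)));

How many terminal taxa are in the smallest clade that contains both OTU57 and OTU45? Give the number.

5

The MRCA of OTU57 and OTU45 is the node subtending ((OTU5,(OTU45,OTU7)),(OTU57,OTU44)).
That clade contains 5 terminal taxa: OTU44, OTU45, OTU5, OTU57, OTU7.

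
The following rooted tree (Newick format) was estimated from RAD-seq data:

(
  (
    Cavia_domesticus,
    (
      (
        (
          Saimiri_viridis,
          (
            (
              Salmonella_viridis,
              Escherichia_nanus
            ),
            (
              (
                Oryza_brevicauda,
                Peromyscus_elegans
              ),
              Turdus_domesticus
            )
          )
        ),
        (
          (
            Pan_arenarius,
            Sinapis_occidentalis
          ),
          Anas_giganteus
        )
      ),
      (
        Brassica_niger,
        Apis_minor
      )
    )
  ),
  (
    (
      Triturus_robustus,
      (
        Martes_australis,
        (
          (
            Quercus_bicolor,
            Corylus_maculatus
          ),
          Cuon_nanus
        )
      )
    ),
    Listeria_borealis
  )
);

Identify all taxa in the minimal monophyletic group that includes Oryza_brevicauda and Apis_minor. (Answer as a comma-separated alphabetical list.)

Anas_giganteus, Apis_minor, Brassica_niger, Escherichia_nanus, Oryza_brevicauda, Pan_arenarius, Peromyscus_elegans, Saimiri_viridis, Salmonella_viridis, Sinapis_occidentalis, Turdus_domesticus

Tracing Oryza_brevicauda: it sits inside (Oryza_brevicauda,Peromyscus_elegans).
Tracing Apis_minor: it sits inside (Brassica_niger,Apis_minor).
The smallest clade enclosing both is (((Saimiri_viridis,((Salmonella_viridis,Escherichia_nanus),((Oryza_brevicauda,Peromyscus_elegans),Turdus_domesticus))),((Pan_arenarius,Sinapis_occidentalis),Anas_giganteus)),(Brassica_niger,Apis_minor)); the answer is its 11 terminal taxa in alphabetical order.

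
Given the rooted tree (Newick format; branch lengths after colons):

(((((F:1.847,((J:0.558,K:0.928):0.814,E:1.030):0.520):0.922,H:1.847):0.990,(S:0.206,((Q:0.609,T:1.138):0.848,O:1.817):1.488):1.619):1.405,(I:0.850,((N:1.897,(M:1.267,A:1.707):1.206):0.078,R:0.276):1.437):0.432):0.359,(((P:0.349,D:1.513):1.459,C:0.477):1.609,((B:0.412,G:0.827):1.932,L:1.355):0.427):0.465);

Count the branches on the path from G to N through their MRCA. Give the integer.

9

The MRCA of G and N is the root of the tree.
From G up to that node: 4 branches. From N up to the same node: 5 branches. Total: 4 + 5 = 9.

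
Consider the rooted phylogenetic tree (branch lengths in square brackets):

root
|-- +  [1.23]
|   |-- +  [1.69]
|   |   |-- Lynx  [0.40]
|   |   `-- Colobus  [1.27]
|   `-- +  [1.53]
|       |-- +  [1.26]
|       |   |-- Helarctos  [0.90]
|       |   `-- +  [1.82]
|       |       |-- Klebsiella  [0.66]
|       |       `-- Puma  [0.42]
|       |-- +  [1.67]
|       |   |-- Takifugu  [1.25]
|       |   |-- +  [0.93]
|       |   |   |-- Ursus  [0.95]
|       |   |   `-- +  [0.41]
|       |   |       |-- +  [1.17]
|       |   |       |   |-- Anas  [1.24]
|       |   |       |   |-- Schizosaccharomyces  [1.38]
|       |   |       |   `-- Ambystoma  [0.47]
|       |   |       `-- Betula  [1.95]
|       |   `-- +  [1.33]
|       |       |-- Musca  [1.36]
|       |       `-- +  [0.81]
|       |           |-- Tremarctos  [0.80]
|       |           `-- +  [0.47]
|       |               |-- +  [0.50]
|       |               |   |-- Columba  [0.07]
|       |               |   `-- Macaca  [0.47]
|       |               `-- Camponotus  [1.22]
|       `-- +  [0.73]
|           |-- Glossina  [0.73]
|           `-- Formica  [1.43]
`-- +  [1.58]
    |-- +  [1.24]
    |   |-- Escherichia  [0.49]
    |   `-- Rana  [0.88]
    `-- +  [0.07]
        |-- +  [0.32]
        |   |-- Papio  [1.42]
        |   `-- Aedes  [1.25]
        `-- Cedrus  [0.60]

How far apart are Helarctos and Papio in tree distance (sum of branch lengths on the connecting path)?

8.31

The path runs Helarctos → … → MRCA → … → Papio; the MRCA is the root of the tree.
Branch lengths along that path: 0.90 + 1.26 + 1.53 + 1.23 + 1.58 + 0.07 + 0.32 + 1.42 = 8.31.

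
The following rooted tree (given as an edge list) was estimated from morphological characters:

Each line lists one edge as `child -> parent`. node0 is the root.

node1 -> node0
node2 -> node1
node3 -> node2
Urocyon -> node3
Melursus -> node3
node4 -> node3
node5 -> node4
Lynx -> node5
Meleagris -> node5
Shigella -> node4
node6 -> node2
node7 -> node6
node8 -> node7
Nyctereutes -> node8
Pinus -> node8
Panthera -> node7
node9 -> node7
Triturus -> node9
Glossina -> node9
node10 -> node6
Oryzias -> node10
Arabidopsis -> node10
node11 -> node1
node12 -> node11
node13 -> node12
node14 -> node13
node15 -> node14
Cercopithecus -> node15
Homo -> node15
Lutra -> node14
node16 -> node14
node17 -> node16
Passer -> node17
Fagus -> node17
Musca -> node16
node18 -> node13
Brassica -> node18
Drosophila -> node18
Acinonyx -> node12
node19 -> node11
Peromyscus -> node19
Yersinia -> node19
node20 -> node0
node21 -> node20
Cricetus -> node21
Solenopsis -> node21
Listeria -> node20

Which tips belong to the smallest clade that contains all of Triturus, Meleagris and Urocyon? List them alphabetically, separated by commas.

Tracing Triturus: it sits inside (Triturus,Glossina).
Tracing Meleagris: it sits inside (Lynx,Meleagris).
Tracing Urocyon: it sits inside (Urocyon,Melursus,((Lynx,Meleagris),Shigella)).
The smallest clade enclosing all 3 is ((Urocyon,Melursus,((Lynx,Meleagris),Shigella)),(((Nyctereutes,Pinus),Panthera,(Triturus,Glossina)),(Oryzias,Arabidopsis))); the answer is its 12 terminal taxa in alphabetical order.

Arabidopsis, Glossina, Lynx, Meleagris, Melursus, Nyctereutes, Oryzias, Panthera, Pinus, Shigella, Triturus, Urocyon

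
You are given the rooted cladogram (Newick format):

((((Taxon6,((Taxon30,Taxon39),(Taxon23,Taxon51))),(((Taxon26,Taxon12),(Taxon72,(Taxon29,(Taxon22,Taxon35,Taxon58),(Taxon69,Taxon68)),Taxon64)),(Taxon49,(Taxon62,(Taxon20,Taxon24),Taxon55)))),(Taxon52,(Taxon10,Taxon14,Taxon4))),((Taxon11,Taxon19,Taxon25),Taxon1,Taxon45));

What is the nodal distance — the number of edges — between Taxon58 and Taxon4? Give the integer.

10

The MRCA of Taxon58 and Taxon4 is the node subtending (((Taxon6,((Taxon30,Taxon39),(Taxon23,Taxon51))),(((Taxon26,Taxon12),(Taxon72,(Taxon29,(Taxon22,Taxon35,Taxon58),(Taxon69,Taxon68)),Taxon64)),(Taxon49,(Taxon62,(Taxon20,Taxon24),Taxon55)))),(Taxon52,(Taxon10,Taxon14,Taxon4))).
From Taxon58 up to that node: 7 branches. From Taxon4 up to the same node: 3 branches. Total: 7 + 3 = 10.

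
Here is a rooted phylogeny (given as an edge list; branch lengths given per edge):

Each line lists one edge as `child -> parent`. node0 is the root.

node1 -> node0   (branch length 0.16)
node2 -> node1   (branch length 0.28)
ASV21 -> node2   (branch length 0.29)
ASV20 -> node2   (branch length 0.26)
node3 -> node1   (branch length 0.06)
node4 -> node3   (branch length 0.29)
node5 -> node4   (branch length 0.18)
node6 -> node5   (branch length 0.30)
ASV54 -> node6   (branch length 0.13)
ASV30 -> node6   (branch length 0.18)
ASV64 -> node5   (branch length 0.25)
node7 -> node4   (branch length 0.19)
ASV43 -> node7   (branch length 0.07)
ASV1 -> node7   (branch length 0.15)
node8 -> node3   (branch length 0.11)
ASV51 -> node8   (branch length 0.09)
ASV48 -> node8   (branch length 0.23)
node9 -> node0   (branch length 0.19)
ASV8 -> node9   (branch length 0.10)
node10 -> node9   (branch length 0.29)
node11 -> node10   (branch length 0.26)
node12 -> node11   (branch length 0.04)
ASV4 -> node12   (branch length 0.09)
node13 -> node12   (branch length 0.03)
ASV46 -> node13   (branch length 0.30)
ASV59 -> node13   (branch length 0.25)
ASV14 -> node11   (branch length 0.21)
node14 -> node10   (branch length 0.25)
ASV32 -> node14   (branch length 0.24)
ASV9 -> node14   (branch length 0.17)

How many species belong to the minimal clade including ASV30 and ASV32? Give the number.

16

The MRCA of ASV30 and ASV32 is the root, so the clade is the entire tree.
That clade contains 16 terminal taxa: ASV1, ASV14, ASV20, ASV21, ASV30, ASV32, ASV4, ASV43, ASV46, ASV48, ASV51, ASV54, ASV59, ASV64, ASV8, ASV9.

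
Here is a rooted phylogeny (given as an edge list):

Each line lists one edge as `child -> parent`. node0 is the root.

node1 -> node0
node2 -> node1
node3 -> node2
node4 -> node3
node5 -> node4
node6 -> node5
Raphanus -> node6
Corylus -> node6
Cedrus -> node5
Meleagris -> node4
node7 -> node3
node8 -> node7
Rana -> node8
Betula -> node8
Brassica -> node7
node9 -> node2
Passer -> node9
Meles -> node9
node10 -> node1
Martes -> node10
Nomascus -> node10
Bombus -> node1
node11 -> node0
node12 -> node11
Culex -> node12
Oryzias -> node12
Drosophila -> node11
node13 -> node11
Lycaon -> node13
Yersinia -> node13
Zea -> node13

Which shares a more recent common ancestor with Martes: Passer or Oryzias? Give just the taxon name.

Passer

The MRCA of Martes and Passer subtends ((((((Raphanus,Corylus),Cedrus),Meleagris),((Rana,Betula),Brassica)),(Passer,Meles)),(Martes,Nomascus),Bombus) (12 taxa).
The MRCA of Martes and Oryzias is the root, subtending the entire tree (18 taxa).
The first is nested inside the second, so Martes shares a more recent common ancestor with Passer.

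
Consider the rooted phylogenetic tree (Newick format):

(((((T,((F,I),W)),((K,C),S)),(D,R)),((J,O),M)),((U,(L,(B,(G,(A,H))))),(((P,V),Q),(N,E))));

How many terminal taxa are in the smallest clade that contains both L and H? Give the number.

5

The MRCA of L and H is the node subtending (L,(B,(G,(A,H)))).
That clade contains 5 terminal taxa: A, B, G, H, L.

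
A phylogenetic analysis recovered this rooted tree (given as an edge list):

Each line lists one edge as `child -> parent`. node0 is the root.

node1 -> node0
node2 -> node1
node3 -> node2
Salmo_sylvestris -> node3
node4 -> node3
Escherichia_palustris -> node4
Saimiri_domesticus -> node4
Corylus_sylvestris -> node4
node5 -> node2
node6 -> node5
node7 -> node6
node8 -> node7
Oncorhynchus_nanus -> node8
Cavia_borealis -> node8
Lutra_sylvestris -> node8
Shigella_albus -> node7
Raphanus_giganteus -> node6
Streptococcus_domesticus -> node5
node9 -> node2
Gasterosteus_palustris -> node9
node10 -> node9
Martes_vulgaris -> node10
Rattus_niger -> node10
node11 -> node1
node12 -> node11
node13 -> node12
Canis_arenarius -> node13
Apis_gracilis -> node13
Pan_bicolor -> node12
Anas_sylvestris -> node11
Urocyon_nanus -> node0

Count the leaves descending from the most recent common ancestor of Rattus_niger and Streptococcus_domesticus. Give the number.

The MRCA of Rattus_niger and Streptococcus_domesticus is the node subtending ((Salmo_sylvestris,(Escherichia_palustris,Saimiri_domesticus,Corylus_sylvestris)),((((Oncorhynchus_nanus,Cavia_borealis,Lutra_sylvestris),Shigella_albus),Raphanus_giganteus),Streptococcus_domesticus),(Gasterosteus_palustris,(Martes_vulgaris,Rattus_niger))).
That clade contains 13 terminal taxa: Cavia_borealis, Corylus_sylvestris, Escherichia_palustris, Gasterosteus_palustris, Lutra_sylvestris, Martes_vulgaris, Oncorhynchus_nanus, Raphanus_giganteus, Rattus_niger, Saimiri_domesticus, Salmo_sylvestris, Shigella_albus, Streptococcus_domesticus.

13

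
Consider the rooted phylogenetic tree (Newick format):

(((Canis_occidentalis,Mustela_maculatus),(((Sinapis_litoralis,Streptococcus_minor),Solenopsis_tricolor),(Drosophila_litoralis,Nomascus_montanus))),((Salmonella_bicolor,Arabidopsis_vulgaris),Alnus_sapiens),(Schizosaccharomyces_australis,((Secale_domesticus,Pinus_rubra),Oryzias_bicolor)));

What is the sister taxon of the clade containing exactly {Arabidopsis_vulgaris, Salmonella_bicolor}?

Alnus_sapiens

The clade containing exactly {Arabidopsis_vulgaris, Salmonella_bicolor} attaches to the tree at the node subtending ((Salmonella_bicolor,Arabidopsis_vulgaris),Alnus_sapiens).
The other lineage descending from that same node — the sister group — is the single tip Alnus_sapiens.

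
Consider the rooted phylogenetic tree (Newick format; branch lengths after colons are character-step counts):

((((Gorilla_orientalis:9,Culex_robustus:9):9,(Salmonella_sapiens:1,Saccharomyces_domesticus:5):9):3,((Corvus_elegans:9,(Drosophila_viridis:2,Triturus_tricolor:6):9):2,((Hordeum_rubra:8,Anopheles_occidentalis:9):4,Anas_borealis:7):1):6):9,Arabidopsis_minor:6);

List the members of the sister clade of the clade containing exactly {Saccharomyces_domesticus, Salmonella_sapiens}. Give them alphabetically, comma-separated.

The clade containing exactly {Saccharomyces_domesticus, Salmonella_sapiens} attaches to the tree at the node subtending ((Gorilla_orientalis,Culex_robustus),(Salmonella_sapiens,Saccharomyces_domesticus)).
The other lineage descending from that same node — the sister group — is (Gorilla_orientalis,Culex_robustus); its 2 tips in alphabetical order are the answer.

Culex_robustus, Gorilla_orientalis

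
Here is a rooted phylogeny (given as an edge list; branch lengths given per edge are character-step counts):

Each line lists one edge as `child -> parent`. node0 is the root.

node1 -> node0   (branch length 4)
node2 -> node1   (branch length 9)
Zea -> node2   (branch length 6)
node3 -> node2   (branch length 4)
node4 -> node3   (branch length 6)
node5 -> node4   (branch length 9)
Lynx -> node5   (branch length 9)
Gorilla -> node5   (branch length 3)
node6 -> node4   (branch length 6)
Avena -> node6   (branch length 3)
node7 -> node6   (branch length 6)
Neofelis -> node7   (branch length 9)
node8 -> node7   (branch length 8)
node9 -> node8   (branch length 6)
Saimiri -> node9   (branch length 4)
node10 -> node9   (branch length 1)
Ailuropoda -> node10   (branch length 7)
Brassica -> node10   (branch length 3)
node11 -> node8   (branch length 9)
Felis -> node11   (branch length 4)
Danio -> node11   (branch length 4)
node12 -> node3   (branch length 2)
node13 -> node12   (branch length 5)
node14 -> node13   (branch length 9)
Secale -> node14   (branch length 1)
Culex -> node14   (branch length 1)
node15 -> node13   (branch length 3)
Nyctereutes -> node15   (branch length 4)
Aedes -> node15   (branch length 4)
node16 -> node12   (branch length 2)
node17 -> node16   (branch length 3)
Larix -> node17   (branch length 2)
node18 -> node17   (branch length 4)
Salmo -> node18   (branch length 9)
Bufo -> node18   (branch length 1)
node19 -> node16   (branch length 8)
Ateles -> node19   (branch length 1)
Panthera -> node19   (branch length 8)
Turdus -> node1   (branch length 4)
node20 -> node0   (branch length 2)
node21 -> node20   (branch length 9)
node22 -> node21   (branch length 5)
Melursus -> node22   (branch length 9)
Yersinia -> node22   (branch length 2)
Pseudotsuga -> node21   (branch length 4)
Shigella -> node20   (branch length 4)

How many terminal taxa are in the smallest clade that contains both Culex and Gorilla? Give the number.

18

The MRCA of Culex and Gorilla is the node subtending (((Lynx,Gorilla),(Avena,(Neofelis,((Saimiri,(Ailuropoda,Brassica)),(Felis,Danio))))),(((Secale,Culex),(Nyctereutes,Aedes)),((Larix,(Salmo,Bufo)),(Ateles,Panthera)))).
That clade contains 18 terminal taxa: Aedes, Ailuropoda, Ateles, Avena, Brassica, Bufo, Culex, Danio, Felis, Gorilla, Larix, Lynx, Neofelis, Nyctereutes, Panthera, Saimiri, Salmo, Secale.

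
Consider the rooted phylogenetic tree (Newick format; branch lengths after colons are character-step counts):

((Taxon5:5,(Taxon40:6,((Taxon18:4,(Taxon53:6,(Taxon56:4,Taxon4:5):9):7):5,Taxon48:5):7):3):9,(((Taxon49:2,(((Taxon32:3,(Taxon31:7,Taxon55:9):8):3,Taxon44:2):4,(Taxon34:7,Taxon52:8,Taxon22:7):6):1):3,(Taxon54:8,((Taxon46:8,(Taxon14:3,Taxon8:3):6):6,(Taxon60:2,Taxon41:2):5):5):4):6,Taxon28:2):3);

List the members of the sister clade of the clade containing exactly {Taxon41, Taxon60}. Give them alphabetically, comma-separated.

The clade containing exactly {Taxon41, Taxon60} attaches to the tree at the node subtending ((Taxon46,(Taxon14,Taxon8)),(Taxon60,Taxon41)).
The other lineage descending from that same node — the sister group — is (Taxon46,(Taxon14,Taxon8)); its 3 tips in alphabetical order are the answer.

Taxon14, Taxon46, Taxon8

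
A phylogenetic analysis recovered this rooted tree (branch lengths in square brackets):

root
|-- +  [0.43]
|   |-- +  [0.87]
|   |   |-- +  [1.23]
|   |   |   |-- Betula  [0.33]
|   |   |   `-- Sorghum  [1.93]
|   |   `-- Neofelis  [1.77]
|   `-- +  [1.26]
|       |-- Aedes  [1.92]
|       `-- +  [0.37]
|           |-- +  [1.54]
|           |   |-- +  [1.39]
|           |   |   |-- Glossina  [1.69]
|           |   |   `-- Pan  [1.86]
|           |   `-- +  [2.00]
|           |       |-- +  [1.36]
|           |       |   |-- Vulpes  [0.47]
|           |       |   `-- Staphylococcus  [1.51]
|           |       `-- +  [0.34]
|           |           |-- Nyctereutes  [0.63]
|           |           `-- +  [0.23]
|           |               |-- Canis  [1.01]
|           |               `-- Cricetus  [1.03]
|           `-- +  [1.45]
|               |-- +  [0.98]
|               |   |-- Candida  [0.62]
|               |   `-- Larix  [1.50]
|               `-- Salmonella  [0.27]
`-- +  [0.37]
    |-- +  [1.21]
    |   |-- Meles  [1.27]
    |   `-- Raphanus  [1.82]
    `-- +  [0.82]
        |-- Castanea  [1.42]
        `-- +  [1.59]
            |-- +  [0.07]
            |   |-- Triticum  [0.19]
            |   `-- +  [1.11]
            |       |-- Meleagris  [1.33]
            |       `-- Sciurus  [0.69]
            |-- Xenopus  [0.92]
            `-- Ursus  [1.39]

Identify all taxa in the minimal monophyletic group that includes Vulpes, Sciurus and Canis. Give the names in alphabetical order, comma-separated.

Tracing Vulpes: it sits inside (Vulpes,Staphylococcus).
Tracing Sciurus: it sits inside (Meleagris,Sciurus).
Tracing Canis: it sits inside (Canis,Cricetus).
The smallest clade enclosing all 3 is the whole tree (their MRCA is the root), so the answer is all 22 tips in alphabetical order.

Aedes, Betula, Candida, Canis, Castanea, Cricetus, Glossina, Larix, Meleagris, Meles, Neofelis, Nyctereutes, Pan, Raphanus, Salmonella, Sciurus, Sorghum, Staphylococcus, Triticum, Ursus, Vulpes, Xenopus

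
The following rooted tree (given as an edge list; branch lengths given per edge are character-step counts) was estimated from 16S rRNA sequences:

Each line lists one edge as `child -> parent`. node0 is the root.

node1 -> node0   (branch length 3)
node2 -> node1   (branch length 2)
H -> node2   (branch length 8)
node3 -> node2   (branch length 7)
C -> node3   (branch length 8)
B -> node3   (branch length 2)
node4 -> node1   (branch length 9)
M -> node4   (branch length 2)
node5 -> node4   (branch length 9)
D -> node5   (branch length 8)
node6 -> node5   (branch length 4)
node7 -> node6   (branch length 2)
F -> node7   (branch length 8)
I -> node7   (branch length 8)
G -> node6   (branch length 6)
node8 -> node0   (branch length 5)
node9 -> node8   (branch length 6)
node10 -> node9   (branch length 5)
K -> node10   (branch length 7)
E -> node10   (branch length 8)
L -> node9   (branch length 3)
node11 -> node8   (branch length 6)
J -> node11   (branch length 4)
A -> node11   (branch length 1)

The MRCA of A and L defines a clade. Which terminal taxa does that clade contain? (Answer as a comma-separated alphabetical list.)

Tracing A: it sits inside (J,A).
Tracing L: it sits inside ((K,E),L).
The smallest clade enclosing both is (((K,E),L),(J,A)); the answer is its 5 terminal taxa in alphabetical order.

A, E, J, K, L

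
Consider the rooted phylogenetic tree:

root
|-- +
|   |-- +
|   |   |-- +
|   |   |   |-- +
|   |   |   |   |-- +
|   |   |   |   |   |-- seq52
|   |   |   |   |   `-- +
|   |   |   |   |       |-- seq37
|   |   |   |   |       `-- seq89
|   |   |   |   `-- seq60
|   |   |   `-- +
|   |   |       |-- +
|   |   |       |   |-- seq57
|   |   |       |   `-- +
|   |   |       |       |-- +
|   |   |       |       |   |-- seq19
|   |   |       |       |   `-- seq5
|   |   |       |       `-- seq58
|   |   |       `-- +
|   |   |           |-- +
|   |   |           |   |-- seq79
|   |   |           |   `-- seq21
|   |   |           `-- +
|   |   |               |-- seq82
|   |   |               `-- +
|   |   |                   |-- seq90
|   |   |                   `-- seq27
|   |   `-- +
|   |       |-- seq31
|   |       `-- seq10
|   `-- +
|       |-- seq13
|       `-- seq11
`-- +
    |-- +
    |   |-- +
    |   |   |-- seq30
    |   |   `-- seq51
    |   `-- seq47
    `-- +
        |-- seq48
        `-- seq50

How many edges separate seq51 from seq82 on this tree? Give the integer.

11

The MRCA of seq51 and seq82 is the root of the tree.
From seq51 up to that node: 4 branches. From seq82 up to the same node: 7 branches. Total: 4 + 7 = 11.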